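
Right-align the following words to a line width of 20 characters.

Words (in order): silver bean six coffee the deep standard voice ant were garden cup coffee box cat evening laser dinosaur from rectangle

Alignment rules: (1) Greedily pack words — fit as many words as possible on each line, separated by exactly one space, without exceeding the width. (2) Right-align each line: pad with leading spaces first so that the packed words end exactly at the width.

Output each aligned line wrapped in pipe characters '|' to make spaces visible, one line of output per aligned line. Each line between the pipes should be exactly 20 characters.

Answer: |     silver bean six|
|     coffee the deep|
|  standard voice ant|
|     were garden cup|
|      coffee box cat|
|       evening laser|
|       dinosaur from|
|           rectangle|

Derivation:
Line 1: ['silver', 'bean', 'six'] (min_width=15, slack=5)
Line 2: ['coffee', 'the', 'deep'] (min_width=15, slack=5)
Line 3: ['standard', 'voice', 'ant'] (min_width=18, slack=2)
Line 4: ['were', 'garden', 'cup'] (min_width=15, slack=5)
Line 5: ['coffee', 'box', 'cat'] (min_width=14, slack=6)
Line 6: ['evening', 'laser'] (min_width=13, slack=7)
Line 7: ['dinosaur', 'from'] (min_width=13, slack=7)
Line 8: ['rectangle'] (min_width=9, slack=11)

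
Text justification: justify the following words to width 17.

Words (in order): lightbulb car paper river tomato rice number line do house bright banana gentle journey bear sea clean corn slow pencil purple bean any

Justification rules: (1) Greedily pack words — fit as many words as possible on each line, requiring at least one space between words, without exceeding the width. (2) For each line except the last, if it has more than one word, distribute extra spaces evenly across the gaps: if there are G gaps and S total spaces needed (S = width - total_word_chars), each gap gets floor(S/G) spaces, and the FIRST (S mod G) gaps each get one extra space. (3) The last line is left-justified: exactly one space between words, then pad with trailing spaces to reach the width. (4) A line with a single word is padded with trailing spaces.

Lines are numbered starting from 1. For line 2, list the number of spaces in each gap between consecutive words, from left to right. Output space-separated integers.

Line 1: ['lightbulb', 'car'] (min_width=13, slack=4)
Line 2: ['paper', 'river'] (min_width=11, slack=6)
Line 3: ['tomato', 'rice'] (min_width=11, slack=6)
Line 4: ['number', 'line', 'do'] (min_width=14, slack=3)
Line 5: ['house', 'bright'] (min_width=12, slack=5)
Line 6: ['banana', 'gentle'] (min_width=13, slack=4)
Line 7: ['journey', 'bear', 'sea'] (min_width=16, slack=1)
Line 8: ['clean', 'corn', 'slow'] (min_width=15, slack=2)
Line 9: ['pencil', 'purple'] (min_width=13, slack=4)
Line 10: ['bean', 'any'] (min_width=8, slack=9)

Answer: 7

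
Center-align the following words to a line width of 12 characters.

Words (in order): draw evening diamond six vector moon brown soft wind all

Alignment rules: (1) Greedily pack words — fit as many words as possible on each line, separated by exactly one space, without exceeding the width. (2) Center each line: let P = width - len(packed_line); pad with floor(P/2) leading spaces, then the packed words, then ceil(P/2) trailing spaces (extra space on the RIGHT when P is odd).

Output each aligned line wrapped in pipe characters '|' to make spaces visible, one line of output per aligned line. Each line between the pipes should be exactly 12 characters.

Line 1: ['draw', 'evening'] (min_width=12, slack=0)
Line 2: ['diamond', 'six'] (min_width=11, slack=1)
Line 3: ['vector', 'moon'] (min_width=11, slack=1)
Line 4: ['brown', 'soft'] (min_width=10, slack=2)
Line 5: ['wind', 'all'] (min_width=8, slack=4)

Answer: |draw evening|
|diamond six |
|vector moon |
| brown soft |
|  wind all  |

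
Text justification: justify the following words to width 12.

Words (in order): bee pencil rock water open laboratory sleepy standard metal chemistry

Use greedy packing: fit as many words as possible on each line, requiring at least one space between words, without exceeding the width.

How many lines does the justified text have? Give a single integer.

Answer: 8

Derivation:
Line 1: ['bee', 'pencil'] (min_width=10, slack=2)
Line 2: ['rock', 'water'] (min_width=10, slack=2)
Line 3: ['open'] (min_width=4, slack=8)
Line 4: ['laboratory'] (min_width=10, slack=2)
Line 5: ['sleepy'] (min_width=6, slack=6)
Line 6: ['standard'] (min_width=8, slack=4)
Line 7: ['metal'] (min_width=5, slack=7)
Line 8: ['chemistry'] (min_width=9, slack=3)
Total lines: 8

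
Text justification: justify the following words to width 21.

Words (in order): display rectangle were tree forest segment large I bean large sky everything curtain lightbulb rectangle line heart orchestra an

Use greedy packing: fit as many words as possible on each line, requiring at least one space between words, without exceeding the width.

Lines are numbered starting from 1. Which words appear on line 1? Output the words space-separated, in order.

Answer: display rectangle

Derivation:
Line 1: ['display', 'rectangle'] (min_width=17, slack=4)
Line 2: ['were', 'tree', 'forest'] (min_width=16, slack=5)
Line 3: ['segment', 'large', 'I', 'bean'] (min_width=20, slack=1)
Line 4: ['large', 'sky', 'everything'] (min_width=20, slack=1)
Line 5: ['curtain', 'lightbulb'] (min_width=17, slack=4)
Line 6: ['rectangle', 'line', 'heart'] (min_width=20, slack=1)
Line 7: ['orchestra', 'an'] (min_width=12, slack=9)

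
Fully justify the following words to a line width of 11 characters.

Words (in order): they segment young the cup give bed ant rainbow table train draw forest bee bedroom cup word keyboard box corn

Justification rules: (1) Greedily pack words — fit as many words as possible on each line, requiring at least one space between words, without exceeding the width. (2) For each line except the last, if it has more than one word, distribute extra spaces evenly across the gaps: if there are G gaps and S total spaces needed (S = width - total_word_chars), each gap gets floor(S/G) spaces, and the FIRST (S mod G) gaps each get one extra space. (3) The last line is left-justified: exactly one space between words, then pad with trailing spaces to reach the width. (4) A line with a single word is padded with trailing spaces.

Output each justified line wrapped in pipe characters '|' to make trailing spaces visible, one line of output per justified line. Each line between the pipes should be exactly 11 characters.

Answer: |they       |
|segment    |
|young   the|
|cup    give|
|bed     ant|
|rainbow    |
|table train|
|draw forest|
|bee bedroom|
|cup    word|
|keyboard   |
|box corn   |

Derivation:
Line 1: ['they'] (min_width=4, slack=7)
Line 2: ['segment'] (min_width=7, slack=4)
Line 3: ['young', 'the'] (min_width=9, slack=2)
Line 4: ['cup', 'give'] (min_width=8, slack=3)
Line 5: ['bed', 'ant'] (min_width=7, slack=4)
Line 6: ['rainbow'] (min_width=7, slack=4)
Line 7: ['table', 'train'] (min_width=11, slack=0)
Line 8: ['draw', 'forest'] (min_width=11, slack=0)
Line 9: ['bee', 'bedroom'] (min_width=11, slack=0)
Line 10: ['cup', 'word'] (min_width=8, slack=3)
Line 11: ['keyboard'] (min_width=8, slack=3)
Line 12: ['box', 'corn'] (min_width=8, slack=3)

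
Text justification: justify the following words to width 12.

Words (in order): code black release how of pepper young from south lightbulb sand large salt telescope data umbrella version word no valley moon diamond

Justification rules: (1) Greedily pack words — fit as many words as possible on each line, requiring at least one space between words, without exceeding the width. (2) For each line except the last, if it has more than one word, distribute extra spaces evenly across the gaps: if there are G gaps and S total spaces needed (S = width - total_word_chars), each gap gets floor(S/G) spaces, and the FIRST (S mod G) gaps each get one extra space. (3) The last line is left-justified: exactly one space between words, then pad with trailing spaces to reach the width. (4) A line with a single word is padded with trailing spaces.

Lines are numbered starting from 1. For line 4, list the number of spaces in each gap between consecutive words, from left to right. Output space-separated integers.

Line 1: ['code', 'black'] (min_width=10, slack=2)
Line 2: ['release', 'how'] (min_width=11, slack=1)
Line 3: ['of', 'pepper'] (min_width=9, slack=3)
Line 4: ['young', 'from'] (min_width=10, slack=2)
Line 5: ['south'] (min_width=5, slack=7)
Line 6: ['lightbulb'] (min_width=9, slack=3)
Line 7: ['sand', 'large'] (min_width=10, slack=2)
Line 8: ['salt'] (min_width=4, slack=8)
Line 9: ['telescope'] (min_width=9, slack=3)
Line 10: ['data'] (min_width=4, slack=8)
Line 11: ['umbrella'] (min_width=8, slack=4)
Line 12: ['version', 'word'] (min_width=12, slack=0)
Line 13: ['no', 'valley'] (min_width=9, slack=3)
Line 14: ['moon', 'diamond'] (min_width=12, slack=0)

Answer: 3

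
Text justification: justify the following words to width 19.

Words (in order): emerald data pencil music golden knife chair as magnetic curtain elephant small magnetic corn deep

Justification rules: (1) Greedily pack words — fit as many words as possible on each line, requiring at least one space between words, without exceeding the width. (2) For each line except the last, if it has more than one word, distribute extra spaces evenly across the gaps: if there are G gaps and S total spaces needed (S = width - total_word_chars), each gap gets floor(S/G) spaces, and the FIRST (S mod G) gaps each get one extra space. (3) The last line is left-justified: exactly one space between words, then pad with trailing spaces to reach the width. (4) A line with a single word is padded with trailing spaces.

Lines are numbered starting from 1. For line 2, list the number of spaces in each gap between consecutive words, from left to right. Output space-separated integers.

Line 1: ['emerald', 'data', 'pencil'] (min_width=19, slack=0)
Line 2: ['music', 'golden', 'knife'] (min_width=18, slack=1)
Line 3: ['chair', 'as', 'magnetic'] (min_width=17, slack=2)
Line 4: ['curtain', 'elephant'] (min_width=16, slack=3)
Line 5: ['small', 'magnetic', 'corn'] (min_width=19, slack=0)
Line 6: ['deep'] (min_width=4, slack=15)

Answer: 2 1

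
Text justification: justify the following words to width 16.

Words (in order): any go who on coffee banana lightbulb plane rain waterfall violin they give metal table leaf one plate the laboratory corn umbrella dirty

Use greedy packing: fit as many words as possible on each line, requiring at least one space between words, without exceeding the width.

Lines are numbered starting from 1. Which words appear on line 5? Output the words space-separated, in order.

Answer: violin they give

Derivation:
Line 1: ['any', 'go', 'who', 'on'] (min_width=13, slack=3)
Line 2: ['coffee', 'banana'] (min_width=13, slack=3)
Line 3: ['lightbulb', 'plane'] (min_width=15, slack=1)
Line 4: ['rain', 'waterfall'] (min_width=14, slack=2)
Line 5: ['violin', 'they', 'give'] (min_width=16, slack=0)
Line 6: ['metal', 'table', 'leaf'] (min_width=16, slack=0)
Line 7: ['one', 'plate', 'the'] (min_width=13, slack=3)
Line 8: ['laboratory', 'corn'] (min_width=15, slack=1)
Line 9: ['umbrella', 'dirty'] (min_width=14, slack=2)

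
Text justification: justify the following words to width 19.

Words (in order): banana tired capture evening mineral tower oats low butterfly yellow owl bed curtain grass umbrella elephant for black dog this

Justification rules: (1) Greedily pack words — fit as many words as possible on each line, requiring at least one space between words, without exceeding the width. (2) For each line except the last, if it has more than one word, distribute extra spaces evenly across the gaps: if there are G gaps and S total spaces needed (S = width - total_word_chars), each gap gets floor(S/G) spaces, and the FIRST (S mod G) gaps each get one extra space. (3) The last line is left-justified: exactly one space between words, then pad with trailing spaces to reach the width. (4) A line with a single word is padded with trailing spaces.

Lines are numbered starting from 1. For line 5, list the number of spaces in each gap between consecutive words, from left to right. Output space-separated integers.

Answer: 4 3

Derivation:
Line 1: ['banana', 'tired'] (min_width=12, slack=7)
Line 2: ['capture', 'evening'] (min_width=15, slack=4)
Line 3: ['mineral', 'tower', 'oats'] (min_width=18, slack=1)
Line 4: ['low', 'butterfly'] (min_width=13, slack=6)
Line 5: ['yellow', 'owl', 'bed'] (min_width=14, slack=5)
Line 6: ['curtain', 'grass'] (min_width=13, slack=6)
Line 7: ['umbrella', 'elephant'] (min_width=17, slack=2)
Line 8: ['for', 'black', 'dog', 'this'] (min_width=18, slack=1)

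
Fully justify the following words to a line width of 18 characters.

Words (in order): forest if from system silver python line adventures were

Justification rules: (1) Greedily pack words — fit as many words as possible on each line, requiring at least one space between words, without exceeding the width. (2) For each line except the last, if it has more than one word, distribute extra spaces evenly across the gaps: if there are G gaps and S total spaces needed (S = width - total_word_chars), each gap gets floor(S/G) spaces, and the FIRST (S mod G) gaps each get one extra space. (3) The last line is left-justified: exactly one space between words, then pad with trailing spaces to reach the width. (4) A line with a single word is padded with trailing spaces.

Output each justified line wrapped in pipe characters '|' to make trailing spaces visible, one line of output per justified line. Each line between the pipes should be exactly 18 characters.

Line 1: ['forest', 'if', 'from'] (min_width=14, slack=4)
Line 2: ['system', 'silver'] (min_width=13, slack=5)
Line 3: ['python', 'line'] (min_width=11, slack=7)
Line 4: ['adventures', 'were'] (min_width=15, slack=3)

Answer: |forest   if   from|
|system      silver|
|python        line|
|adventures were   |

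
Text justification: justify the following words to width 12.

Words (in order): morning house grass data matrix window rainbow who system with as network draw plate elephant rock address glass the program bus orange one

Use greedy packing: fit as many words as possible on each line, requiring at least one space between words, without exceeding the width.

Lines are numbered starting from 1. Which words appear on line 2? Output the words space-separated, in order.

Line 1: ['morning'] (min_width=7, slack=5)
Line 2: ['house', 'grass'] (min_width=11, slack=1)
Line 3: ['data', 'matrix'] (min_width=11, slack=1)
Line 4: ['window'] (min_width=6, slack=6)
Line 5: ['rainbow', 'who'] (min_width=11, slack=1)
Line 6: ['system', 'with'] (min_width=11, slack=1)
Line 7: ['as', 'network'] (min_width=10, slack=2)
Line 8: ['draw', 'plate'] (min_width=10, slack=2)
Line 9: ['elephant'] (min_width=8, slack=4)
Line 10: ['rock', 'address'] (min_width=12, slack=0)
Line 11: ['glass', 'the'] (min_width=9, slack=3)
Line 12: ['program', 'bus'] (min_width=11, slack=1)
Line 13: ['orange', 'one'] (min_width=10, slack=2)

Answer: house grass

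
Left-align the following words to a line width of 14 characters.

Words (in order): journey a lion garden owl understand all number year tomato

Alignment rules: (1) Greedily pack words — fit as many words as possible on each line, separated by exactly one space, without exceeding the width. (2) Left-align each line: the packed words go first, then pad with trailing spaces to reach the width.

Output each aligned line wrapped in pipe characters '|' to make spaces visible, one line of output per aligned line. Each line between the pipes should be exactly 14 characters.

Line 1: ['journey', 'a', 'lion'] (min_width=14, slack=0)
Line 2: ['garden', 'owl'] (min_width=10, slack=4)
Line 3: ['understand', 'all'] (min_width=14, slack=0)
Line 4: ['number', 'year'] (min_width=11, slack=3)
Line 5: ['tomato'] (min_width=6, slack=8)

Answer: |journey a lion|
|garden owl    |
|understand all|
|number year   |
|tomato        |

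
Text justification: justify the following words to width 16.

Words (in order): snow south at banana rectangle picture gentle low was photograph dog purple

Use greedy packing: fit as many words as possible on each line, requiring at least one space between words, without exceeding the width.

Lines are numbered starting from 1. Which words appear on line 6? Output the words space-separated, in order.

Line 1: ['snow', 'south', 'at'] (min_width=13, slack=3)
Line 2: ['banana', 'rectangle'] (min_width=16, slack=0)
Line 3: ['picture', 'gentle'] (min_width=14, slack=2)
Line 4: ['low', 'was'] (min_width=7, slack=9)
Line 5: ['photograph', 'dog'] (min_width=14, slack=2)
Line 6: ['purple'] (min_width=6, slack=10)

Answer: purple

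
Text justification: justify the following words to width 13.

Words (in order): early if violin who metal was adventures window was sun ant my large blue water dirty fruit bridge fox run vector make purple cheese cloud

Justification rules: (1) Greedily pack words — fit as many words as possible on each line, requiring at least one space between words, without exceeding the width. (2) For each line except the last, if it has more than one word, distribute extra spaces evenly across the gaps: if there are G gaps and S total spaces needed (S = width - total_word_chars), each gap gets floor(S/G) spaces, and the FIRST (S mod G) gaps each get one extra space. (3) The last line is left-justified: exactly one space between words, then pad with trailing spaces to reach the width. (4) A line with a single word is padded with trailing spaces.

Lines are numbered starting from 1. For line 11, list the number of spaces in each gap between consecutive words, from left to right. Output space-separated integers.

Answer: 3

Derivation:
Line 1: ['early', 'if'] (min_width=8, slack=5)
Line 2: ['violin', 'who'] (min_width=10, slack=3)
Line 3: ['metal', 'was'] (min_width=9, slack=4)
Line 4: ['adventures'] (min_width=10, slack=3)
Line 5: ['window', 'was'] (min_width=10, slack=3)
Line 6: ['sun', 'ant', 'my'] (min_width=10, slack=3)
Line 7: ['large', 'blue'] (min_width=10, slack=3)
Line 8: ['water', 'dirty'] (min_width=11, slack=2)
Line 9: ['fruit', 'bridge'] (min_width=12, slack=1)
Line 10: ['fox', 'run'] (min_width=7, slack=6)
Line 11: ['vector', 'make'] (min_width=11, slack=2)
Line 12: ['purple', 'cheese'] (min_width=13, slack=0)
Line 13: ['cloud'] (min_width=5, slack=8)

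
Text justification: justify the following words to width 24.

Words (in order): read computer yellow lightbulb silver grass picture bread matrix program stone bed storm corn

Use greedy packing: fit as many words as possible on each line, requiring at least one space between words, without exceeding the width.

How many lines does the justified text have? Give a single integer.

Line 1: ['read', 'computer', 'yellow'] (min_width=20, slack=4)
Line 2: ['lightbulb', 'silver', 'grass'] (min_width=22, slack=2)
Line 3: ['picture', 'bread', 'matrix'] (min_width=20, slack=4)
Line 4: ['program', 'stone', 'bed', 'storm'] (min_width=23, slack=1)
Line 5: ['corn'] (min_width=4, slack=20)
Total lines: 5

Answer: 5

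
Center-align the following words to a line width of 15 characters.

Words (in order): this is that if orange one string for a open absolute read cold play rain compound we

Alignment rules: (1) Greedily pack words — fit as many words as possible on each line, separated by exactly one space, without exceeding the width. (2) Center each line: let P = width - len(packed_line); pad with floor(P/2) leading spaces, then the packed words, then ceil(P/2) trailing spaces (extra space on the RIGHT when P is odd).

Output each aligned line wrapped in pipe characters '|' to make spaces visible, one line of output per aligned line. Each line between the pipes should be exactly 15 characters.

Answer: |this is that if|
|  orange one   |
| string for a  |
| open absolute |
|read cold play |
| rain compound |
|      we       |

Derivation:
Line 1: ['this', 'is', 'that', 'if'] (min_width=15, slack=0)
Line 2: ['orange', 'one'] (min_width=10, slack=5)
Line 3: ['string', 'for', 'a'] (min_width=12, slack=3)
Line 4: ['open', 'absolute'] (min_width=13, slack=2)
Line 5: ['read', 'cold', 'play'] (min_width=14, slack=1)
Line 6: ['rain', 'compound'] (min_width=13, slack=2)
Line 7: ['we'] (min_width=2, slack=13)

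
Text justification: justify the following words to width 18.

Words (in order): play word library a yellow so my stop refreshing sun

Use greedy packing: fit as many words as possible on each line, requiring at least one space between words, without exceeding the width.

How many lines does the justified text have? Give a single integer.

Line 1: ['play', 'word', 'library'] (min_width=17, slack=1)
Line 2: ['a', 'yellow', 'so', 'my'] (min_width=14, slack=4)
Line 3: ['stop', 'refreshing'] (min_width=15, slack=3)
Line 4: ['sun'] (min_width=3, slack=15)
Total lines: 4

Answer: 4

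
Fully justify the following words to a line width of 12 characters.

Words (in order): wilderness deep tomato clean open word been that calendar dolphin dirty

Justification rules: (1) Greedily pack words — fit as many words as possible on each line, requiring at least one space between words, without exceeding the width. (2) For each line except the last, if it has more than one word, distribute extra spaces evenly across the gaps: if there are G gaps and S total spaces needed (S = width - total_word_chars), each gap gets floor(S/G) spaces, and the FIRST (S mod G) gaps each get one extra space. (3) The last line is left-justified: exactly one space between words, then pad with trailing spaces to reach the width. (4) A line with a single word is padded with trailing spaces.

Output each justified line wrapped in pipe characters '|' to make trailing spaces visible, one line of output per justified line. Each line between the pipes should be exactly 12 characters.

Line 1: ['wilderness'] (min_width=10, slack=2)
Line 2: ['deep', 'tomato'] (min_width=11, slack=1)
Line 3: ['clean', 'open'] (min_width=10, slack=2)
Line 4: ['word', 'been'] (min_width=9, slack=3)
Line 5: ['that'] (min_width=4, slack=8)
Line 6: ['calendar'] (min_width=8, slack=4)
Line 7: ['dolphin'] (min_width=7, slack=5)
Line 8: ['dirty'] (min_width=5, slack=7)

Answer: |wilderness  |
|deep  tomato|
|clean   open|
|word    been|
|that        |
|calendar    |
|dolphin     |
|dirty       |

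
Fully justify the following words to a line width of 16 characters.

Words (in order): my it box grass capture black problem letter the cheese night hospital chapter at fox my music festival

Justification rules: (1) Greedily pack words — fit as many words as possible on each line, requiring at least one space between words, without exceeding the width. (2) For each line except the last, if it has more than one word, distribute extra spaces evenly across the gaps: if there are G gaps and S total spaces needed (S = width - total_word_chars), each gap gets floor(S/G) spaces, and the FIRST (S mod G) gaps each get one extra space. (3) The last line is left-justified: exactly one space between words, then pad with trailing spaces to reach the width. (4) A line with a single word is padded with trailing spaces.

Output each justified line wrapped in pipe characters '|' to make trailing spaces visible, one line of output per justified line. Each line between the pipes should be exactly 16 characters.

Line 1: ['my', 'it', 'box', 'grass'] (min_width=15, slack=1)
Line 2: ['capture', 'black'] (min_width=13, slack=3)
Line 3: ['problem', 'letter'] (min_width=14, slack=2)
Line 4: ['the', 'cheese', 'night'] (min_width=16, slack=0)
Line 5: ['hospital', 'chapter'] (min_width=16, slack=0)
Line 6: ['at', 'fox', 'my', 'music'] (min_width=15, slack=1)
Line 7: ['festival'] (min_width=8, slack=8)

Answer: |my  it box grass|
|capture    black|
|problem   letter|
|the cheese night|
|hospital chapter|
|at  fox my music|
|festival        |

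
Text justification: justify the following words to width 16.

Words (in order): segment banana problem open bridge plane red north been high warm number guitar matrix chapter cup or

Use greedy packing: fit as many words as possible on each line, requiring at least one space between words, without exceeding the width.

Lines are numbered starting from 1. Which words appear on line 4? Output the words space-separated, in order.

Answer: north been high

Derivation:
Line 1: ['segment', 'banana'] (min_width=14, slack=2)
Line 2: ['problem', 'open'] (min_width=12, slack=4)
Line 3: ['bridge', 'plane', 'red'] (min_width=16, slack=0)
Line 4: ['north', 'been', 'high'] (min_width=15, slack=1)
Line 5: ['warm', 'number'] (min_width=11, slack=5)
Line 6: ['guitar', 'matrix'] (min_width=13, slack=3)
Line 7: ['chapter', 'cup', 'or'] (min_width=14, slack=2)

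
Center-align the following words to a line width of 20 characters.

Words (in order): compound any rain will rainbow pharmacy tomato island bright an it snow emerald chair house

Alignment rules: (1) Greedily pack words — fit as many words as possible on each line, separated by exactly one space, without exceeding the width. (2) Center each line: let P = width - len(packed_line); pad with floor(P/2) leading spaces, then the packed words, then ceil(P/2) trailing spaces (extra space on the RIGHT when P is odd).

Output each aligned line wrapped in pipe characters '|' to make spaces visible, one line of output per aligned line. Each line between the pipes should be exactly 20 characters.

Answer: | compound any rain  |
|    will rainbow    |
|  pharmacy tomato   |
|island bright an it |
| snow emerald chair |
|       house        |

Derivation:
Line 1: ['compound', 'any', 'rain'] (min_width=17, slack=3)
Line 2: ['will', 'rainbow'] (min_width=12, slack=8)
Line 3: ['pharmacy', 'tomato'] (min_width=15, slack=5)
Line 4: ['island', 'bright', 'an', 'it'] (min_width=19, slack=1)
Line 5: ['snow', 'emerald', 'chair'] (min_width=18, slack=2)
Line 6: ['house'] (min_width=5, slack=15)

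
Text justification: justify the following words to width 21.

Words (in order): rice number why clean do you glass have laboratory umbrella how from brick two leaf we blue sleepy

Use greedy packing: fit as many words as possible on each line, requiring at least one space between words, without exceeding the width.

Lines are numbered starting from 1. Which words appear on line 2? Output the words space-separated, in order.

Answer: do you glass have

Derivation:
Line 1: ['rice', 'number', 'why', 'clean'] (min_width=21, slack=0)
Line 2: ['do', 'you', 'glass', 'have'] (min_width=17, slack=4)
Line 3: ['laboratory', 'umbrella'] (min_width=19, slack=2)
Line 4: ['how', 'from', 'brick', 'two'] (min_width=18, slack=3)
Line 5: ['leaf', 'we', 'blue', 'sleepy'] (min_width=19, slack=2)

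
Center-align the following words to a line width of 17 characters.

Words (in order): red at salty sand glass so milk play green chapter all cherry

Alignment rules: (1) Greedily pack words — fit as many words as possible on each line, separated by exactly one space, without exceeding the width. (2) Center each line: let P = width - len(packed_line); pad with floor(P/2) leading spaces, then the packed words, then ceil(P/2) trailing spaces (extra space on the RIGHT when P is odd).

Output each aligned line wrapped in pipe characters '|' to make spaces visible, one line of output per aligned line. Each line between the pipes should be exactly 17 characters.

Line 1: ['red', 'at', 'salty', 'sand'] (min_width=17, slack=0)
Line 2: ['glass', 'so', 'milk'] (min_width=13, slack=4)
Line 3: ['play', 'green'] (min_width=10, slack=7)
Line 4: ['chapter', 'all'] (min_width=11, slack=6)
Line 5: ['cherry'] (min_width=6, slack=11)

Answer: |red at salty sand|
|  glass so milk  |
|   play green    |
|   chapter all   |
|     cherry      |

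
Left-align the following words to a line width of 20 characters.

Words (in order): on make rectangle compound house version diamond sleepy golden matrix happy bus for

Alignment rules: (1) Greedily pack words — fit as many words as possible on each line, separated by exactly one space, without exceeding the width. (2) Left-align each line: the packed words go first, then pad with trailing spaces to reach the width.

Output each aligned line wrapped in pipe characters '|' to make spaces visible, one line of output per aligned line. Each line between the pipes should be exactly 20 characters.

Answer: |on make rectangle   |
|compound house      |
|version diamond     |
|sleepy golden matrix|
|happy bus for       |

Derivation:
Line 1: ['on', 'make', 'rectangle'] (min_width=17, slack=3)
Line 2: ['compound', 'house'] (min_width=14, slack=6)
Line 3: ['version', 'diamond'] (min_width=15, slack=5)
Line 4: ['sleepy', 'golden', 'matrix'] (min_width=20, slack=0)
Line 5: ['happy', 'bus', 'for'] (min_width=13, slack=7)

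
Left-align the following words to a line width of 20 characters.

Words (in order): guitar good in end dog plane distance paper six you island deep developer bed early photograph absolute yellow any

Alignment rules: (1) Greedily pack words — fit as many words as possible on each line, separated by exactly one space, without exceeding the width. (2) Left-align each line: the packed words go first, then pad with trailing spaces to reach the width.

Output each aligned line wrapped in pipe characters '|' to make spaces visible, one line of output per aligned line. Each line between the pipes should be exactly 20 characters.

Answer: |guitar good in end  |
|dog plane distance  |
|paper six you island|
|deep developer bed  |
|early photograph    |
|absolute yellow any |

Derivation:
Line 1: ['guitar', 'good', 'in', 'end'] (min_width=18, slack=2)
Line 2: ['dog', 'plane', 'distance'] (min_width=18, slack=2)
Line 3: ['paper', 'six', 'you', 'island'] (min_width=20, slack=0)
Line 4: ['deep', 'developer', 'bed'] (min_width=18, slack=2)
Line 5: ['early', 'photograph'] (min_width=16, slack=4)
Line 6: ['absolute', 'yellow', 'any'] (min_width=19, slack=1)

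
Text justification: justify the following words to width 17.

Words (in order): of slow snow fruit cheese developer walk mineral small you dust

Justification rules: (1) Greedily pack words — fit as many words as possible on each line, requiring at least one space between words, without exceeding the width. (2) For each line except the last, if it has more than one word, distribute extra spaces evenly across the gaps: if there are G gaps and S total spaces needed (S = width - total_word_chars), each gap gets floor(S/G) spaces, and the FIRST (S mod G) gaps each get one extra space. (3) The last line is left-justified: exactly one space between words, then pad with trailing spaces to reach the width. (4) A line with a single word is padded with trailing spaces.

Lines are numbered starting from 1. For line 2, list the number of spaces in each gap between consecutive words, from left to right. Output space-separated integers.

Answer: 6

Derivation:
Line 1: ['of', 'slow', 'snow'] (min_width=12, slack=5)
Line 2: ['fruit', 'cheese'] (min_width=12, slack=5)
Line 3: ['developer', 'walk'] (min_width=14, slack=3)
Line 4: ['mineral', 'small', 'you'] (min_width=17, slack=0)
Line 5: ['dust'] (min_width=4, slack=13)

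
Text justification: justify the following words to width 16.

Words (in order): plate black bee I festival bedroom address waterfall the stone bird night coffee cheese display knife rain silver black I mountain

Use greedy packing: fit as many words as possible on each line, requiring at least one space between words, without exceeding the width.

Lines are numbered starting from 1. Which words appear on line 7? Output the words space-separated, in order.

Answer: display knife

Derivation:
Line 1: ['plate', 'black', 'bee'] (min_width=15, slack=1)
Line 2: ['I', 'festival'] (min_width=10, slack=6)
Line 3: ['bedroom', 'address'] (min_width=15, slack=1)
Line 4: ['waterfall', 'the'] (min_width=13, slack=3)
Line 5: ['stone', 'bird', 'night'] (min_width=16, slack=0)
Line 6: ['coffee', 'cheese'] (min_width=13, slack=3)
Line 7: ['display', 'knife'] (min_width=13, slack=3)
Line 8: ['rain', 'silver'] (min_width=11, slack=5)
Line 9: ['black', 'I', 'mountain'] (min_width=16, slack=0)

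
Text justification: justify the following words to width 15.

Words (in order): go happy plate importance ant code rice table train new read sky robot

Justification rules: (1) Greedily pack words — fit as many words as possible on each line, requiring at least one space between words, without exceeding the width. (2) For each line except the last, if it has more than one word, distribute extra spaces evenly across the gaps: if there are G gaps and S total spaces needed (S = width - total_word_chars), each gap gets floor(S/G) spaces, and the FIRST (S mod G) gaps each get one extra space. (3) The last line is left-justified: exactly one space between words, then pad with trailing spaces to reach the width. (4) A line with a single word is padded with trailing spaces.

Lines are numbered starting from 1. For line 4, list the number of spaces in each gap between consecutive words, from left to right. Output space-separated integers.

Answer: 2 1

Derivation:
Line 1: ['go', 'happy', 'plate'] (min_width=14, slack=1)
Line 2: ['importance', 'ant'] (min_width=14, slack=1)
Line 3: ['code', 'rice', 'table'] (min_width=15, slack=0)
Line 4: ['train', 'new', 'read'] (min_width=14, slack=1)
Line 5: ['sky', 'robot'] (min_width=9, slack=6)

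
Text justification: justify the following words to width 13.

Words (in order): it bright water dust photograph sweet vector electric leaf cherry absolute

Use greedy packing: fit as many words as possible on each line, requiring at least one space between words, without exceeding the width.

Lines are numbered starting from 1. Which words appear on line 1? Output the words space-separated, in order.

Line 1: ['it', 'bright'] (min_width=9, slack=4)
Line 2: ['water', 'dust'] (min_width=10, slack=3)
Line 3: ['photograph'] (min_width=10, slack=3)
Line 4: ['sweet', 'vector'] (min_width=12, slack=1)
Line 5: ['electric', 'leaf'] (min_width=13, slack=0)
Line 6: ['cherry'] (min_width=6, slack=7)
Line 7: ['absolute'] (min_width=8, slack=5)

Answer: it bright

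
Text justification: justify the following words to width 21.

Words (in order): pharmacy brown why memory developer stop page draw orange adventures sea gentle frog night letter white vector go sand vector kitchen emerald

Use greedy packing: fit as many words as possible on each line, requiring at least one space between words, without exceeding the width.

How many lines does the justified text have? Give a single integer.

Answer: 8

Derivation:
Line 1: ['pharmacy', 'brown', 'why'] (min_width=18, slack=3)
Line 2: ['memory', 'developer', 'stop'] (min_width=21, slack=0)
Line 3: ['page', 'draw', 'orange'] (min_width=16, slack=5)
Line 4: ['adventures', 'sea', 'gentle'] (min_width=21, slack=0)
Line 5: ['frog', 'night', 'letter'] (min_width=17, slack=4)
Line 6: ['white', 'vector', 'go', 'sand'] (min_width=20, slack=1)
Line 7: ['vector', 'kitchen'] (min_width=14, slack=7)
Line 8: ['emerald'] (min_width=7, slack=14)
Total lines: 8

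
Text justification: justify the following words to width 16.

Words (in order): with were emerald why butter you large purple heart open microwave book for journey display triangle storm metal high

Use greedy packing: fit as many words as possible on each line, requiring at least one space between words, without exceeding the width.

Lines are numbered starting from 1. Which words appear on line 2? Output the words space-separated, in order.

Line 1: ['with', 'were'] (min_width=9, slack=7)
Line 2: ['emerald', 'why'] (min_width=11, slack=5)
Line 3: ['butter', 'you', 'large'] (min_width=16, slack=0)
Line 4: ['purple', 'heart'] (min_width=12, slack=4)
Line 5: ['open', 'microwave'] (min_width=14, slack=2)
Line 6: ['book', 'for', 'journey'] (min_width=16, slack=0)
Line 7: ['display', 'triangle'] (min_width=16, slack=0)
Line 8: ['storm', 'metal', 'high'] (min_width=16, slack=0)

Answer: emerald why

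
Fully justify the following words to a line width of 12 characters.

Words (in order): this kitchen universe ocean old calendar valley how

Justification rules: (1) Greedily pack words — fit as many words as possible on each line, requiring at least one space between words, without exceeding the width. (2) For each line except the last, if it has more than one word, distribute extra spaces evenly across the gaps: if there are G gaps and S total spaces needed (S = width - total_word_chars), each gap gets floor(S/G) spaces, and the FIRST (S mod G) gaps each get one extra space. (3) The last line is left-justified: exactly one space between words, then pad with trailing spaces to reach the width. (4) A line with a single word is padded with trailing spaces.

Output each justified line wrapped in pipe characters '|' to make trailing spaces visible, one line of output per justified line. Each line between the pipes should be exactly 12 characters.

Answer: |this kitchen|
|universe    |
|ocean    old|
|calendar    |
|valley how  |

Derivation:
Line 1: ['this', 'kitchen'] (min_width=12, slack=0)
Line 2: ['universe'] (min_width=8, slack=4)
Line 3: ['ocean', 'old'] (min_width=9, slack=3)
Line 4: ['calendar'] (min_width=8, slack=4)
Line 5: ['valley', 'how'] (min_width=10, slack=2)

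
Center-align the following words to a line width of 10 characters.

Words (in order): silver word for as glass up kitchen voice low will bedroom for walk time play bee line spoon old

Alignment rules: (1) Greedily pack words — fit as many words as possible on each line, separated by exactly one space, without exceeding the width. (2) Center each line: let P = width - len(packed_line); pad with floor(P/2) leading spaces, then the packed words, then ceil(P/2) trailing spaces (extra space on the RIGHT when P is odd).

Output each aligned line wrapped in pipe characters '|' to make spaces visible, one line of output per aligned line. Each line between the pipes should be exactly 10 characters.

Line 1: ['silver'] (min_width=6, slack=4)
Line 2: ['word', 'for'] (min_width=8, slack=2)
Line 3: ['as', 'glass'] (min_width=8, slack=2)
Line 4: ['up', 'kitchen'] (min_width=10, slack=0)
Line 5: ['voice', 'low'] (min_width=9, slack=1)
Line 6: ['will'] (min_width=4, slack=6)
Line 7: ['bedroom'] (min_width=7, slack=3)
Line 8: ['for', 'walk'] (min_width=8, slack=2)
Line 9: ['time', 'play'] (min_width=9, slack=1)
Line 10: ['bee', 'line'] (min_width=8, slack=2)
Line 11: ['spoon', 'old'] (min_width=9, slack=1)

Answer: |  silver  |
| word for |
| as glass |
|up kitchen|
|voice low |
|   will   |
| bedroom  |
| for walk |
|time play |
| bee line |
|spoon old |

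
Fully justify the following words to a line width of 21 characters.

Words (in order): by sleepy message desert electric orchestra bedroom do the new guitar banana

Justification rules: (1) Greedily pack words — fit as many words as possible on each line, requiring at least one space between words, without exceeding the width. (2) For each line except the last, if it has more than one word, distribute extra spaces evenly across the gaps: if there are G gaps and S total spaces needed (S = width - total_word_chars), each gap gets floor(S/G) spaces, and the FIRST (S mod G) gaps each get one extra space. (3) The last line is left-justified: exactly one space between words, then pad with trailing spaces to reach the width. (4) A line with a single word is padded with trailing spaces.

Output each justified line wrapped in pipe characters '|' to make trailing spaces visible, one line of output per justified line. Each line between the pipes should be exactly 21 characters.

Answer: |by   sleepy   message|
|desert       electric|
|orchestra  bedroom do|
|the new guitar banana|

Derivation:
Line 1: ['by', 'sleepy', 'message'] (min_width=17, slack=4)
Line 2: ['desert', 'electric'] (min_width=15, slack=6)
Line 3: ['orchestra', 'bedroom', 'do'] (min_width=20, slack=1)
Line 4: ['the', 'new', 'guitar', 'banana'] (min_width=21, slack=0)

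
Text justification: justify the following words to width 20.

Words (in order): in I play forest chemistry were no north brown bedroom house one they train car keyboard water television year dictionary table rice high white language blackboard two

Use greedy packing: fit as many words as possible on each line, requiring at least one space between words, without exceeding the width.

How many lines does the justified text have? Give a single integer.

Line 1: ['in', 'I', 'play', 'forest'] (min_width=16, slack=4)
Line 2: ['chemistry', 'were', 'no'] (min_width=17, slack=3)
Line 3: ['north', 'brown', 'bedroom'] (min_width=19, slack=1)
Line 4: ['house', 'one', 'they', 'train'] (min_width=20, slack=0)
Line 5: ['car', 'keyboard', 'water'] (min_width=18, slack=2)
Line 6: ['television', 'year'] (min_width=15, slack=5)
Line 7: ['dictionary', 'table'] (min_width=16, slack=4)
Line 8: ['rice', 'high', 'white'] (min_width=15, slack=5)
Line 9: ['language', 'blackboard'] (min_width=19, slack=1)
Line 10: ['two'] (min_width=3, slack=17)
Total lines: 10

Answer: 10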